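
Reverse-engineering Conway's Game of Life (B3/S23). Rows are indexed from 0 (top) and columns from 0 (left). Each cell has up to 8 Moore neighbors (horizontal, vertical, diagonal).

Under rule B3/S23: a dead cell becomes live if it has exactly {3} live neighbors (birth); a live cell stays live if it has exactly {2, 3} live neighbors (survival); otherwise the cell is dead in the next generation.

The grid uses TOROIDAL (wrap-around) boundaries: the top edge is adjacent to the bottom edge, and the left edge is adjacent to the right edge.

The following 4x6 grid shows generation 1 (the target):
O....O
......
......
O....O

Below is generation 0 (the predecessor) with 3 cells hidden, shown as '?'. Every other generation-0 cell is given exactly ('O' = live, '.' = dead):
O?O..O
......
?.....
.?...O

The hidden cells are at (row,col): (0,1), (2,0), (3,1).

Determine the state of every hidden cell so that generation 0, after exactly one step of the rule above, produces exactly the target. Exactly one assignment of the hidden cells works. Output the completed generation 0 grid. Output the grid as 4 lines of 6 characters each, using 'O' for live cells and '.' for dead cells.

Answer: O.O..O
......
......
.....O

Derivation:
Hidden generation-0 cells (in order): (0,1), (2,0), (3,1).
A hidden cell only influences target cells in its own 3x3 neighborhood. Try each of the 2^3 = 8 assignments, step the completed generation 0 forward once under B3/S23, and compare with the target:
  (0,1)=. (2,0)=. (3,1)=. -> step reproduces the target at every cell -> ACCEPT
  (0,1)=. (2,0)=. (3,1)=O -> step gives (0,1)='O' but target has '.' -> reject
  (0,1)=. (2,0)=O (3,1)=. -> step gives (1,0)='O' but target has '.' -> reject
  (0,1)=. (2,0)=O (3,1)=O -> step gives (0,1)='O' but target has '.' -> reject
  (0,1)=O (2,0)=. (3,1)=. -> step gives (0,1)='O' but target has '.' -> reject
  (0,1)=O (2,0)=. (3,1)=O -> step gives (0,0)='.' but target has 'O' -> reject
  (0,1)=O (2,0)=O (3,1)=. -> step gives (0,1)='O' but target has '.' -> reject
  (0,1)=O (2,0)=O (3,1)=O -> step gives (0,0)='.' but target has 'O' -> reject
Unique solution: (0,1)=dead, (2,0)=dead, (3,1)=dead.
Check: live-neighbor counts of every cell in the completed generation 0:
220122
221112
100011
321122
Applying B3/S23 to generation 0 with these counts gives:
O....O
......
......
O....O
which matches the target exactly.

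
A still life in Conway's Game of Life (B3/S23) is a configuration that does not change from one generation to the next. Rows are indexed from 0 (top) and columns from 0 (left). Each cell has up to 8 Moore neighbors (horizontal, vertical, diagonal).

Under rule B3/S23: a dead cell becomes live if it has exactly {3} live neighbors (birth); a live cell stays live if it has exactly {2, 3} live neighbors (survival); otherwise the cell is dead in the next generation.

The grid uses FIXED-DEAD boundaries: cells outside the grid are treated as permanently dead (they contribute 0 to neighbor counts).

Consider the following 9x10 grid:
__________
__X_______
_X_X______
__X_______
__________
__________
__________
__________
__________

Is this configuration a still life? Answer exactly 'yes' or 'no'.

Answer: yes

Derivation:
Compute generation 1 and compare to generation 0 (given above):
Generation 1:
__________
__X_______
_X_X______
__X_______
__________
__________
__________
__________
__________
The grids are IDENTICAL -> still life.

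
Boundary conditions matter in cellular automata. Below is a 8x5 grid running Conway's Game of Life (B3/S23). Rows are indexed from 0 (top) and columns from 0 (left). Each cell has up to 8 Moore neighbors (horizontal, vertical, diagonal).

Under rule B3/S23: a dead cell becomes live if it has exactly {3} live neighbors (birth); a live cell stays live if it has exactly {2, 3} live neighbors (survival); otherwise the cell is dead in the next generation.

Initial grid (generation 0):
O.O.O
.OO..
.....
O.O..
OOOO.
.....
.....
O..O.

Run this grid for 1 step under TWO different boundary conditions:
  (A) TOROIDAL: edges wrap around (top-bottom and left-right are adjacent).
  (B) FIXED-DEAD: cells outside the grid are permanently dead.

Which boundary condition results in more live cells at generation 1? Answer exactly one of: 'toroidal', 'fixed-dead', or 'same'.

Under TOROIDAL boundary, generation 1:
O.O.O
OOOO.
..O..
O.OOO
O.OOO
.OO..
.....
OO.O.
Population = 21

Under FIXED-DEAD boundary, generation 1:
..OO.
.OOO.
..O..
O.OO.
O.OO.
.OO..
.....
.....
Population = 14

Comparison: toroidal=21, fixed-dead=14 -> toroidal

Answer: toroidal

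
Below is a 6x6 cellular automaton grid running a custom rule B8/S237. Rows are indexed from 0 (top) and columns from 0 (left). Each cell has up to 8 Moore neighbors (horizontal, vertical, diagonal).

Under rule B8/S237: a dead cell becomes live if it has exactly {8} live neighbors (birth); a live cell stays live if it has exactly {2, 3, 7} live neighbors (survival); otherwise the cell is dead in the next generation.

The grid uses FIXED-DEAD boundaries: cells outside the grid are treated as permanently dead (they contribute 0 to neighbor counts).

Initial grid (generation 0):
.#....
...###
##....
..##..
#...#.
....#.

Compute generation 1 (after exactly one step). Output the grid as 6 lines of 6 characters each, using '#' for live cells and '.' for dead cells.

Answer: ......
....#.
.#....
..##..
....#.
......

Derivation:
Simulating step by step:
Generation 0 (given above): 11 live cells
Generation 1: 5 live cells
(generation 1 grid is the final answer)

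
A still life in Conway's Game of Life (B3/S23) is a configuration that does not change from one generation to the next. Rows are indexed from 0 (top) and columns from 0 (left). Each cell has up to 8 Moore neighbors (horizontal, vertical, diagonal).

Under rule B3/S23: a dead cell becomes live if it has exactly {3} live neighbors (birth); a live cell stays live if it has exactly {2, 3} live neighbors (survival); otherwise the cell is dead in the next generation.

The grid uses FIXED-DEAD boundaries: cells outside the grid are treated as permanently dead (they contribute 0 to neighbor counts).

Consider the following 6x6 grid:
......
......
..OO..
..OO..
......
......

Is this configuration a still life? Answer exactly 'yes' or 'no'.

Answer: yes

Derivation:
Compute generation 1 and compare to generation 0 (given above):
Generation 1:
......
......
..OO..
..OO..
......
......
The grids are IDENTICAL -> still life.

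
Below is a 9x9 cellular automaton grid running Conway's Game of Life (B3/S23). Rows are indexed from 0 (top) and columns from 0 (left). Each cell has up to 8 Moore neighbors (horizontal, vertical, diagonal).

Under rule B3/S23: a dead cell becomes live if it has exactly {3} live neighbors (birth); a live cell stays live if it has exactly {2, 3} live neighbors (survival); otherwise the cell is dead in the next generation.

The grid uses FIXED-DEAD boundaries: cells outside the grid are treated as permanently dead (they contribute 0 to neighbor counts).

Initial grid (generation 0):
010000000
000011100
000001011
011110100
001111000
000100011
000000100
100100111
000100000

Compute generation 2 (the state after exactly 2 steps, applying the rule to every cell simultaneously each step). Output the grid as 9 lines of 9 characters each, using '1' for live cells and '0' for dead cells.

Simulating step by step:
Generation 0 (given above): 26 live cells
Generation 1: 23 live cells
000001000
000011110
001000010
010000110
010001110
001101110
000000100
000000110
000000010
Generation 2: 19 live cells
(generation 2 grid is the final answer)

Answer: 000011000
000011010
000000001
011001001
010010001
001010000
000000000
000000110
000000110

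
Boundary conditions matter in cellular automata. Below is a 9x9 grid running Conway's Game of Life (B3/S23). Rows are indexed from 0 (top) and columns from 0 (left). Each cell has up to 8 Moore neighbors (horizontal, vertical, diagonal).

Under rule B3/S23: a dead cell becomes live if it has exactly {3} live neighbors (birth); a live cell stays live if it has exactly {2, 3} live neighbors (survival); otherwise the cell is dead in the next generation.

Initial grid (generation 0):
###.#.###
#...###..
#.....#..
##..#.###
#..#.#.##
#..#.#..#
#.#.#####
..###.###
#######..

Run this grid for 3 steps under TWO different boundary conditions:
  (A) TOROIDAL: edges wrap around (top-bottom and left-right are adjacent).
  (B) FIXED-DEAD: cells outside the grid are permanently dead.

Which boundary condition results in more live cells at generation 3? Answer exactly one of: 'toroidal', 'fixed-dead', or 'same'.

Answer: fixed-dead

Derivation:
Under TOROIDAL boundary, generation 3:
.........
...###...
.........
...###...
.#####...
.#.#.....
..##.....
.........
.........
Population = 15

Under FIXED-DEAD boundary, generation 3:
#.###....
#.#......
#...##...
#..###...
.#.###...
...#.....
..##.....
..#......
.........
Population = 21

Comparison: toroidal=15, fixed-dead=21 -> fixed-dead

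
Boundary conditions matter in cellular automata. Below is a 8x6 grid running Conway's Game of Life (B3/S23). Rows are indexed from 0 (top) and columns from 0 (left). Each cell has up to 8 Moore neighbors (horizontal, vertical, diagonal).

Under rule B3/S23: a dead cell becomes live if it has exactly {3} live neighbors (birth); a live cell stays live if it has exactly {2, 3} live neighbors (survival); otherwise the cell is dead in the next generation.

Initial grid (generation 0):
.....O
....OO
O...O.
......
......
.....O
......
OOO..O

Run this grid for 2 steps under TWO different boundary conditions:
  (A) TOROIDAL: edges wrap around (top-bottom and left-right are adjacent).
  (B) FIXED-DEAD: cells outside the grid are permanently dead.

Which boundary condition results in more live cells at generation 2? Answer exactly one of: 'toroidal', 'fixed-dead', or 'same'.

Answer: toroidal

Derivation:
Under TOROIDAL boundary, generation 2:
.O....
.....O
.....O
......
......
......
.O...O
.OO..O
Population = 8

Under FIXED-DEAD boundary, generation 2:
....OO
...O..
....OO
......
......
......
......
......
Population = 5

Comparison: toroidal=8, fixed-dead=5 -> toroidal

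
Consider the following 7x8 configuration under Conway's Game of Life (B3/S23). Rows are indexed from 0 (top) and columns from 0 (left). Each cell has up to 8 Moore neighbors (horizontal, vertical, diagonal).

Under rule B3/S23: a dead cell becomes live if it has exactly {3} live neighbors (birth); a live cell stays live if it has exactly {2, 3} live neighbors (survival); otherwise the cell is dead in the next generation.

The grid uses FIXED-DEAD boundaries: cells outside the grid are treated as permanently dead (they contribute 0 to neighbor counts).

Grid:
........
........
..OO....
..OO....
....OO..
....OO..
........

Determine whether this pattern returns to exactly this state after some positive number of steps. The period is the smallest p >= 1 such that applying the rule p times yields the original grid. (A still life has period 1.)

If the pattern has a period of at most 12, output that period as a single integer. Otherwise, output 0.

Answer: 2

Derivation:
Simulating and comparing each generation to the original:
Gen 0 (original, given above): 8 live cells
Gen 1: 6 live cells, differs from original
Gen 2: 8 live cells, MATCHES original -> period = 2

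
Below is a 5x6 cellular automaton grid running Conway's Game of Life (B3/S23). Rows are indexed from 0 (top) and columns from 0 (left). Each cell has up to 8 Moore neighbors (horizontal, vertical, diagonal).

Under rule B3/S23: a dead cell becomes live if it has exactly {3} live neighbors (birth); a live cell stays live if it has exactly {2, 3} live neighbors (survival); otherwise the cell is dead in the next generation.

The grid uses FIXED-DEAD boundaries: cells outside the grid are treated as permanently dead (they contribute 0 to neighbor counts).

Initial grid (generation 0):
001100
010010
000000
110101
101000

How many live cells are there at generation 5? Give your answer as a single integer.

Simulating step by step:
Generation 0 (given above): 10 live cells
Generation 1: 13 live cells
001100
001100
111010
111000
101000
Generation 2: 6 live cells
001100
000010
100000
000000
101000
Generation 3: 3 live cells
000100
000100
000000
010000
000000
Generation 4: 0 live cells
000000
000000
000000
000000
000000
Generation 5: 0 live cells
000000
000000
000000
000000
000000
Population at generation 5: 0

Answer: 0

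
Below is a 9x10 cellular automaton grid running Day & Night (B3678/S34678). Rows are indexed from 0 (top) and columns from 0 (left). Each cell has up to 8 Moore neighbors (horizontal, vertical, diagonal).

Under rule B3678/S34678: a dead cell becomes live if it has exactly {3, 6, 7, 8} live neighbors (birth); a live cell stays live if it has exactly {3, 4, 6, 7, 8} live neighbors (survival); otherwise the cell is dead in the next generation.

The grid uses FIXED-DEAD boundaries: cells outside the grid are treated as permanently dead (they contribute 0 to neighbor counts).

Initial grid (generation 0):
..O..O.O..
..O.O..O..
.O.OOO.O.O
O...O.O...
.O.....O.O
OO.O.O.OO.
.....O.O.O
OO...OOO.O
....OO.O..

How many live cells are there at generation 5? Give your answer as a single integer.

Answer: 30

Derivation:
Simulating step by step:
Generation 0 (given above): 36 live cells
Generation 1: 35 live cells
...O..O...
.OO.O.....
..OOOO..O.
.OOOO.OO..
.OO.OO.O..
..O.O..O.O
..O..OOOO.
.....OOO..
.....O..O.
Generation 2: 35 live cells
..O.......
..OOO.....
..OO.OOO..
.OOOOOOOO.
.O.OOO.O..
..O.O.OO..
...OOOO.O.
....OOO...
.......O..
Generation 3: 36 live cells
..........
.OO.OOO...
..OOO..OO.
.OOOOOO.O.
.OOOOOO...
..OOOO.OO.
...O.O....
...OO.O...
.....OO...
Generation 4: 32 live cells
.....O....
..O.OO.O..
..OOOO.O..
.OOOOOO...
.OOOOO..O.
.O.OO.....
....OO.O..
....O.O...
....OO....
Generation 5: 30 live cells
....O.O...
.....O....
...OOOO...
.OOOOOOO..
OOOOO.O...
....O.O...
....OOO...
...OOOO...
.....O....
Population at generation 5: 30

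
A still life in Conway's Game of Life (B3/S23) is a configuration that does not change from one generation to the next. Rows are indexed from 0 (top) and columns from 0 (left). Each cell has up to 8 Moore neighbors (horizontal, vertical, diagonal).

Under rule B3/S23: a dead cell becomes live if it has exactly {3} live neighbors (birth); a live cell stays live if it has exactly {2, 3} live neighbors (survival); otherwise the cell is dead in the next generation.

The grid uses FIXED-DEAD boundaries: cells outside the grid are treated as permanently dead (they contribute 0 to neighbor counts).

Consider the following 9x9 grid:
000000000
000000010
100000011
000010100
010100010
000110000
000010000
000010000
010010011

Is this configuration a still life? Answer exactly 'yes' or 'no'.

Compute generation 1 and compare to generation 0 (given above):
Generation 1:
000000000
000000011
000000111
000000101
001101000
001110000
000011000
000111000
000000000
Cell (1,8) differs: gen0=0 vs gen1=1 -> NOT a still life.

Answer: no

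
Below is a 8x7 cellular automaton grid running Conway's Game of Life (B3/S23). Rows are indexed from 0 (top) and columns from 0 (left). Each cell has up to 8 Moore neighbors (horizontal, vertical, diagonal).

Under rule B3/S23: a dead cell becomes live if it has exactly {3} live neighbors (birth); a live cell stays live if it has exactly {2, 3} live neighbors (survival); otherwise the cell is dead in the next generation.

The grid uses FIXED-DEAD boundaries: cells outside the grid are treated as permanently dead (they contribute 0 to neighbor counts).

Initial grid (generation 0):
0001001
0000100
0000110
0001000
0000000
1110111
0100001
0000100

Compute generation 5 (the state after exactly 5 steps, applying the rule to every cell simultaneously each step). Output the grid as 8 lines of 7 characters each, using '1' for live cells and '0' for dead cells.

Simulating step by step:
Generation 0 (given above): 15 live cells
Generation 1: 22 live cells
0000000
0001100
0001110
0000100
0111110
1110011
1111101
0000000
Generation 2: 13 live cells
0000000
0001010
0000010
0000000
1000001
0000001
1001101
0111000
Generation 3: 11 live cells
0000000
0000100
0000100
0000000
0000000
0000001
0101110
0111100
Generation 4: 6 live cells
0000000
0000000
0000000
0000000
0000000
0000110
0100010
0100010
Generation 5: 4 live cells
(generation 5 grid is the final answer)

Answer: 0000000
0000000
0000000
0000000
0000000
0000110
0000011
0000000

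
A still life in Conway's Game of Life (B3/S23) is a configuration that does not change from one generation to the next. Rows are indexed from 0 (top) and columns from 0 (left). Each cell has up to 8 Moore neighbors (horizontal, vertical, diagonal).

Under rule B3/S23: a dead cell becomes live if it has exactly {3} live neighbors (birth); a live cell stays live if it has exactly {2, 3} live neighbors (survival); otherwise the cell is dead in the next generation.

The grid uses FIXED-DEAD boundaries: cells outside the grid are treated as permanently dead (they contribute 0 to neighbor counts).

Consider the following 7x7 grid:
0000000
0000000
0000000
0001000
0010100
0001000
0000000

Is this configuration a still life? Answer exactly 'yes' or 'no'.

Compute generation 1 and compare to generation 0 (given above):
Generation 1:
0000000
0000000
0000000
0001000
0010100
0001000
0000000
The grids are IDENTICAL -> still life.

Answer: yes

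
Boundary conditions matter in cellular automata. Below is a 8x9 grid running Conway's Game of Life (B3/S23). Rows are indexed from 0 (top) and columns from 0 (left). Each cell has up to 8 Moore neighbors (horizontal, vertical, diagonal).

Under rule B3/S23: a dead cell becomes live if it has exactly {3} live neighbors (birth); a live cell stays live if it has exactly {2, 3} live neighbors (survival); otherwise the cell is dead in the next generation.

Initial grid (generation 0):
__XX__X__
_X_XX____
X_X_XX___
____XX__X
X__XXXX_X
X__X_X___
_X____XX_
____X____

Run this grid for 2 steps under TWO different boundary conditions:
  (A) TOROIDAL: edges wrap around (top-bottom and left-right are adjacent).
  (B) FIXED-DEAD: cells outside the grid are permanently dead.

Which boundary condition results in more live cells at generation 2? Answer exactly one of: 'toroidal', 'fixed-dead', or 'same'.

Under TOROIDAL boundary, generation 2:
_XXXXX___
X________
__X_____X
______X__
___X__X__
XXXX_____
_______X_
__XX___X_
Population = 19

Under FIXED-DEAD boundary, generation 2:
__XX_____
_X_______
XXX______
_X____XX_
X__X__XX_
_XXX___X_
_XXXXX___
_____X___
Population = 23

Comparison: toroidal=19, fixed-dead=23 -> fixed-dead

Answer: fixed-dead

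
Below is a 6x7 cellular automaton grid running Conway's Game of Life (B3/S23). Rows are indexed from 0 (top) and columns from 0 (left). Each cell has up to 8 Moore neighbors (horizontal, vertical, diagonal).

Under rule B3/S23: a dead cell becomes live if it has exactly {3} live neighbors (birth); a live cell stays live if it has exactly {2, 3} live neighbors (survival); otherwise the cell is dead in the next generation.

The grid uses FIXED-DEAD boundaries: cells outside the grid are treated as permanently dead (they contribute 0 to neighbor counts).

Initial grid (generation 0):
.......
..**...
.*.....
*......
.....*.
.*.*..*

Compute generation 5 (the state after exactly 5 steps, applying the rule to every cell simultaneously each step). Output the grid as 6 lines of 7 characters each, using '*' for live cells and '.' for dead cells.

Answer: .......
.**....
.**....
.......
.......
.......

Derivation:
Simulating step by step:
Generation 0 (given above): 8 live cells
Generation 1: 3 live cells
.......
..*....
.**....
.......
.......
.......
Generation 2: 4 live cells
.......
.**....
.**....
.......
.......
.......
Generation 3: 4 live cells
.......
.**....
.**....
.......
.......
.......
Generation 4: 4 live cells
.......
.**....
.**....
.......
.......
.......
Generation 5: 4 live cells
(generation 5 grid is the final answer)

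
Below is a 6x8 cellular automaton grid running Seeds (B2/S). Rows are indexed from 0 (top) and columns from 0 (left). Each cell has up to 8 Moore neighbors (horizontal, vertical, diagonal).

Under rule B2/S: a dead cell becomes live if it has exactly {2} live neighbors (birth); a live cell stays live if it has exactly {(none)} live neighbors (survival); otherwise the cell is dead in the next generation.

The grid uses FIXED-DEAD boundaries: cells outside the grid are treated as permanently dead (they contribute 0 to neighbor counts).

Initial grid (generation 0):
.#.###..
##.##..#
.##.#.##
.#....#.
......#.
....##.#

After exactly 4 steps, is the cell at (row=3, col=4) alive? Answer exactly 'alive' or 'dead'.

Answer: alive

Derivation:
Simulating step by step:
Generation 0 (given above): 20 live cells
Generation 1: 4 live cells
......#.
........
........
#..#....
....#...
........
Generation 2: 2 live cells
........
........
........
....#...
...#....
........
Generation 3: 2 live cells
........
........
........
...#....
....#...
........
Generation 4: 2 live cells
........
........
........
....#...
...#....
........

Cell (3,4) at generation 4: 1 -> alive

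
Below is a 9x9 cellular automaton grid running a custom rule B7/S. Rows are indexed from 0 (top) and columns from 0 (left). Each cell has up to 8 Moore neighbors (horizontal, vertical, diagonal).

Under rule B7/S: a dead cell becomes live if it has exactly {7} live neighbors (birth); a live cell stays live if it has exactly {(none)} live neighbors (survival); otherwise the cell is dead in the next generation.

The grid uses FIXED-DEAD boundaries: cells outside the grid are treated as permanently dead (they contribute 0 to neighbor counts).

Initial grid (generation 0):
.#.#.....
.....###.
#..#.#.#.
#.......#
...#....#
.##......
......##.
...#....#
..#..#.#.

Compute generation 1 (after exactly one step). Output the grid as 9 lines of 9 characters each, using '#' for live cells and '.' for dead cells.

Simulating step by step:
Generation 0 (given above): 22 live cells
Generation 1: 0 live cells
(generation 1 grid is the final answer)

Answer: .........
.........
.........
.........
.........
.........
.........
.........
.........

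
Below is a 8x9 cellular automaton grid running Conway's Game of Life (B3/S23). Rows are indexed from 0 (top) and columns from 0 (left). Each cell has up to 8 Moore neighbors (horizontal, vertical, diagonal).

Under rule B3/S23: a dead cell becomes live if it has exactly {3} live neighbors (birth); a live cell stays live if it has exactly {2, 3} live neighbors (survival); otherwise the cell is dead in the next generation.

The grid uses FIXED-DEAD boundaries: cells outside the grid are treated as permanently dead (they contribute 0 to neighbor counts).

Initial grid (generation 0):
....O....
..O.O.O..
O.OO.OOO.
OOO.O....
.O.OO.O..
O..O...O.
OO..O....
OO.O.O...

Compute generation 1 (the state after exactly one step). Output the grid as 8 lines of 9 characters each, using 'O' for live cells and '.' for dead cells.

Answer: ...O.O...
.OO.O.OO.
O.....OO.
O......O.
....OO...
O..O.O...
...OO....
OOO.O....

Derivation:
Simulating step by step:
Generation 0 (given above): 28 live cells
Generation 1: 23 live cells
(generation 1 grid is the final answer)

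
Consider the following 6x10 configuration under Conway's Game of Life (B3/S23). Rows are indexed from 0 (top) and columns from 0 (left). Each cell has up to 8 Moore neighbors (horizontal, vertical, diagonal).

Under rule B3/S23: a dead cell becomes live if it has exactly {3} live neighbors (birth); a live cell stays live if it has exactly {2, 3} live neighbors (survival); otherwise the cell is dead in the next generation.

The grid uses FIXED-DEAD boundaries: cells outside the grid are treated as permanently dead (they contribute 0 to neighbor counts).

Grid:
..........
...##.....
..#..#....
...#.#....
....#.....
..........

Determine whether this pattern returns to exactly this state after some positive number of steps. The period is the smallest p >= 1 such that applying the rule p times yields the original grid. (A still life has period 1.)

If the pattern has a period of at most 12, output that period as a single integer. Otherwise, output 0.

Answer: 1

Derivation:
Simulating and comparing each generation to the original:
Gen 0 (original, given above): 7 live cells
Gen 1: 7 live cells, MATCHES original -> period = 1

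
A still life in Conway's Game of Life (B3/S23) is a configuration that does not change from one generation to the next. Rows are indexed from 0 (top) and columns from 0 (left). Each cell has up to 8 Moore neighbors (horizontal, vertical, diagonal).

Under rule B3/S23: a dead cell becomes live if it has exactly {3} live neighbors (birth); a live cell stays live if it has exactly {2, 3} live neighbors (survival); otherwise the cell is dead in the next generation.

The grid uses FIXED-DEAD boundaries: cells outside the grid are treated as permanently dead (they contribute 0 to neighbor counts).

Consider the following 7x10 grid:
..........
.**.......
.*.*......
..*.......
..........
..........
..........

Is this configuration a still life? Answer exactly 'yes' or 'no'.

Compute generation 1 and compare to generation 0 (given above):
Generation 1:
..........
.**.......
.*.*......
..*.......
..........
..........
..........
The grids are IDENTICAL -> still life.

Answer: yes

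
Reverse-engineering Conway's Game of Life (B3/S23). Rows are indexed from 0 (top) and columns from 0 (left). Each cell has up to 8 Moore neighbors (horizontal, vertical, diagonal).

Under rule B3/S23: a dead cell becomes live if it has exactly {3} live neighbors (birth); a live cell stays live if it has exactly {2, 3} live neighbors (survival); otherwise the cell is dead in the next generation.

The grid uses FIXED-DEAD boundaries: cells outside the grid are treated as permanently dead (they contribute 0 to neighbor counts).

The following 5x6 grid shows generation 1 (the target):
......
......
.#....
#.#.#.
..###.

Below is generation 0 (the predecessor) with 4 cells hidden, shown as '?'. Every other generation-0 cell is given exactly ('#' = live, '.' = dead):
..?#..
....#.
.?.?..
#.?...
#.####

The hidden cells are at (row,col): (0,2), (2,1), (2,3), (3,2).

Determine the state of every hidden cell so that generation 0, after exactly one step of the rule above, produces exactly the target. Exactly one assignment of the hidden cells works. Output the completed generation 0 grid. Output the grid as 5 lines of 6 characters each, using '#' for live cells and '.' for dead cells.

Hidden generation-0 cells (in order): (0,2), (2,1), (2,3), (3,2).
A hidden cell only influences target cells in its own 3x3 neighborhood. Try each of the 2^4 = 16 assignments, step the completed generation 0 forward once under B3/S23, and compare with the target:
  (0,2)=. (2,1)=. (2,3)=. (3,2)=. -> step gives (2,1)='.' but target has '#' -> reject
  (0,2)=. (2,1)=. (2,3)=. (3,2)=# -> step gives (2,1)='.' but target has '#' -> reject
  (0,2)=. (2,1)=. (2,3)=# (3,2)=. -> step gives (1,3)='#' but target has '.' -> reject
  (0,2)=. (2,1)=. (2,3)=# (3,2)=# -> step gives (1,3)='#' but target has '.' -> reject
  (0,2)=. (2,1)=# (2,3)=. (3,2)=. -> step gives (2,1)='.' but target has '#' -> reject
  (0,2)=. (2,1)=# (2,3)=. (3,2)=# -> step reproduces the target at every cell -> ACCEPT
  (0,2)=. (2,1)=# (2,3)=# (3,2)=. -> step gives (1,2)='#' but target has '.' -> reject
  (0,2)=. (2,1)=# (2,3)=# (3,2)=# -> step gives (1,2)='#' but target has '.' -> reject
  (0,2)=# (2,1)=. (2,3)=. (3,2)=. -> step gives (0,3)='#' but target has '.' -> reject
  (0,2)=# (2,1)=. (2,3)=. (3,2)=# -> step gives (0,3)='#' but target has '.' -> reject
  (0,2)=# (2,1)=. (2,3)=# (3,2)=. -> step gives (0,3)='#' but target has '.' -> reject
  (0,2)=# (2,1)=. (2,3)=# (3,2)=# -> step gives (0,3)='#' but target has '.' -> reject
  (0,2)=# (2,1)=# (2,3)=. (3,2)=. -> step gives (0,3)='#' but target has '.' -> reject
  (0,2)=# (2,1)=# (2,3)=. (3,2)=# -> step gives (0,3)='#' but target has '.' -> reject
  (0,2)=# (2,1)=# (2,3)=# (3,2)=. -> step gives (0,3)='#' but target has '.' -> reject
  (0,2)=# (2,1)=# (2,3)=# (3,2)=# -> step gives (0,3)='#' but target has '.' -> reject
Unique solution: (0,2)=dead, (2,1)=live, (2,3)=dead, (3,2)=live.
Check: live-neighbor counts of every cell in the completed generation 0:
001121
112211
222211
253432
142321
Applying B3/S23 to generation 0 with these counts gives:
......
......
.#....
#.#.#.
..###.
which matches the target exactly.

Answer: ...#..
....#.
.#....
#.#...
#.####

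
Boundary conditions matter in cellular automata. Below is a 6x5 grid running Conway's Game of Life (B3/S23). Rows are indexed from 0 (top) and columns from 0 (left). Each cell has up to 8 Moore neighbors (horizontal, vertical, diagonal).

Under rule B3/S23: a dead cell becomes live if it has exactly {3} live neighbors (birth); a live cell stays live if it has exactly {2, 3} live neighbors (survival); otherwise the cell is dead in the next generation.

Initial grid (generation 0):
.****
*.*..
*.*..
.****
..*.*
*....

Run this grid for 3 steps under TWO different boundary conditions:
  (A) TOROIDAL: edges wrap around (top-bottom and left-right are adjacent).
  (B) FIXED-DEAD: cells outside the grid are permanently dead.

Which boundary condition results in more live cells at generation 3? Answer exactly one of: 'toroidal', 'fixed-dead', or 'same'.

Under TOROIDAL boundary, generation 3:
...*.
...*.
..*..
.*...
.....
.....
Population = 4

Under FIXED-DEAD boundary, generation 3:
.**..
..*..
.....
.....
.....
.....
Population = 3

Comparison: toroidal=4, fixed-dead=3 -> toroidal

Answer: toroidal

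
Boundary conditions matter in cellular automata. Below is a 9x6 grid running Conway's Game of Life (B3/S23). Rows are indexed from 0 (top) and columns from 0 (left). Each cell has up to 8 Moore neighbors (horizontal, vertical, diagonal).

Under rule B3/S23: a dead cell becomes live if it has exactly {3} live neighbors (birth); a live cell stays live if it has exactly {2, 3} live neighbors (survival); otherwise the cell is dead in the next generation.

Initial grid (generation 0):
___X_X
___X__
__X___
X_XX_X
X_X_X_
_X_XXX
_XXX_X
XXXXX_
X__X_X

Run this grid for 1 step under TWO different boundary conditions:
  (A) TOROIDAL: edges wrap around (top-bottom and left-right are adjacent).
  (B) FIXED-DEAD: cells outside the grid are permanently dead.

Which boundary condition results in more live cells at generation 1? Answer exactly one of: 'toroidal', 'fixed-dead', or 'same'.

Under TOROIDAL boundary, generation 1:
X_XX_X
__XXX_
_XX_X_
X_X_XX
______
______
______
______
______
Population = 14

Under FIXED-DEAD boundary, generation 1:
____X_
__XXX_
_XX_X_
__X_X_
X_____
X____X
_____X
X____X
X__X__
Population = 17

Comparison: toroidal=14, fixed-dead=17 -> fixed-dead

Answer: fixed-dead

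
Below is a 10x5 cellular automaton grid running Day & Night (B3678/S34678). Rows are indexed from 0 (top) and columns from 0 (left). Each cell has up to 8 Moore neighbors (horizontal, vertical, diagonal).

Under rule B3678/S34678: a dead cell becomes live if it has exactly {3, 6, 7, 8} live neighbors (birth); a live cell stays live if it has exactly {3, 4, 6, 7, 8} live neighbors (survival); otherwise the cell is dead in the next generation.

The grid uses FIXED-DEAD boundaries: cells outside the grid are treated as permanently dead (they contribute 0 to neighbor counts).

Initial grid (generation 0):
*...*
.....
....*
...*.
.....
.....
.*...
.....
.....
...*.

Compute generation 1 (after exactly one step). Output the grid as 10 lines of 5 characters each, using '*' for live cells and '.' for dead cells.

Simulating step by step:
Generation 0 (given above): 6 live cells
Generation 1: 0 live cells
(generation 1 grid is the final answer)

Answer: .....
.....
.....
.....
.....
.....
.....
.....
.....
.....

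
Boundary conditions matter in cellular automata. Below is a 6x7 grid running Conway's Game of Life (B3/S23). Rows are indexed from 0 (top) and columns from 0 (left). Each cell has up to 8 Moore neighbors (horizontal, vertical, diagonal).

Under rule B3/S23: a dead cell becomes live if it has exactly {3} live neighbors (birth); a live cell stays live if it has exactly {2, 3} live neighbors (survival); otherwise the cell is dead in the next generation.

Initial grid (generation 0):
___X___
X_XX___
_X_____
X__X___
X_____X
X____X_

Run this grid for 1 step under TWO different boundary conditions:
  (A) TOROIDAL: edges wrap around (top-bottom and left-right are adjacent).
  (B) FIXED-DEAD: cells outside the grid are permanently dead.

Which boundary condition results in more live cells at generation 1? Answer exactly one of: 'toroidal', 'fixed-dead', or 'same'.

Answer: toroidal

Derivation:
Under TOROIDAL boundary, generation 1:
_XXXX_X
_XXX___
XX_X___
XX____X
XX_____
X______
Population = 17

Under FIXED-DEAD boundary, generation 1:
__XX___
_XXX___
XX_X___
XX_____
XX_____
_______
Population = 12

Comparison: toroidal=17, fixed-dead=12 -> toroidal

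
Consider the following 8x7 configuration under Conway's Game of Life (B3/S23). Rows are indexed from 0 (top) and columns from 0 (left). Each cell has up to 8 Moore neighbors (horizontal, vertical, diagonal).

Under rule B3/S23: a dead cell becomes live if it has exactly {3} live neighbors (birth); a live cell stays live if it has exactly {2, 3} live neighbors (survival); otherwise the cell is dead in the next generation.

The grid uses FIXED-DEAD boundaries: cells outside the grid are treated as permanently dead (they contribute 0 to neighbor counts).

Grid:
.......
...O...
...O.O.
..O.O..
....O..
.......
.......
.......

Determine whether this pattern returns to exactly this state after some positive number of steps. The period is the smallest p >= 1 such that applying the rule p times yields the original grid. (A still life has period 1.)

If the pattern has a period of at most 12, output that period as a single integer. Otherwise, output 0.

Answer: 2

Derivation:
Simulating and comparing each generation to the original:
Gen 0 (original, given above): 6 live cells
Gen 1: 6 live cells, differs from original
Gen 2: 6 live cells, MATCHES original -> period = 2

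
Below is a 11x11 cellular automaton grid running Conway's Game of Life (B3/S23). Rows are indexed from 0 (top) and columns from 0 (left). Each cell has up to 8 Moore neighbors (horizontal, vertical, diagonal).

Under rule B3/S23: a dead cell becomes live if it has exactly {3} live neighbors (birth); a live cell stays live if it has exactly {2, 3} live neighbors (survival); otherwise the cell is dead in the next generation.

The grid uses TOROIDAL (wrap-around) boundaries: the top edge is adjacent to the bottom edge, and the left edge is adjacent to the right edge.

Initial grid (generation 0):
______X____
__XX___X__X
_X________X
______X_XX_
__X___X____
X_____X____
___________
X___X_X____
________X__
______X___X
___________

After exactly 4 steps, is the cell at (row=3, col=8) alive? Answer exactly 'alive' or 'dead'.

Answer: alive

Derivation:
Simulating step by step:
Generation 0 (given above): 20 live cells
Generation 1: 14 live cells
___________
X_X________
X_X____XX_X
_______X_X_
_____XX____
___________
_____X_____
___________
_____X_X___
___________
___________
Generation 2: 14 live cells
___________
X_________X
X______XXXX
_______X_XX
______X____
_____XX____
___________
______X____
___________
___________
___________
Generation 3: 13 live cells
___________
X_______X__
_______X___
X_____XX___
_____XXX___
_____XX____
_____XX____
___________
___________
___________
___________
Generation 4: 8 live cells
___________
___________
______XXX__
_____X__X__
___________
____X______
_____XX____
___________
___________
___________
___________

Cell (3,8) at generation 4: 1 -> alive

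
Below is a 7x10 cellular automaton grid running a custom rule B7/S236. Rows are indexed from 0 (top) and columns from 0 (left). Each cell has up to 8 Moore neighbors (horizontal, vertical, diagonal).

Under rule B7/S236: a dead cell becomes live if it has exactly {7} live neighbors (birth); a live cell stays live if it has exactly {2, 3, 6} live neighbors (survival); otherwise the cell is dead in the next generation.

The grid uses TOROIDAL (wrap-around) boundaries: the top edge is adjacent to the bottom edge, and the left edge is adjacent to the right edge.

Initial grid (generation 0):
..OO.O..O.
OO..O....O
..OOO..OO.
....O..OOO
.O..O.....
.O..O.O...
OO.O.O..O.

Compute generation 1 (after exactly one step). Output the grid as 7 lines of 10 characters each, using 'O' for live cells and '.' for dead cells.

Simulating step by step:
Generation 0 (given above): 27 live cells
Generation 1: 19 live cells
(generation 1 grid is the final answer)

Answer: ...O.O..O.
OO.......O
..O.O..O..
....O..O.O
....O.....
.O..O.....
OO.O.O....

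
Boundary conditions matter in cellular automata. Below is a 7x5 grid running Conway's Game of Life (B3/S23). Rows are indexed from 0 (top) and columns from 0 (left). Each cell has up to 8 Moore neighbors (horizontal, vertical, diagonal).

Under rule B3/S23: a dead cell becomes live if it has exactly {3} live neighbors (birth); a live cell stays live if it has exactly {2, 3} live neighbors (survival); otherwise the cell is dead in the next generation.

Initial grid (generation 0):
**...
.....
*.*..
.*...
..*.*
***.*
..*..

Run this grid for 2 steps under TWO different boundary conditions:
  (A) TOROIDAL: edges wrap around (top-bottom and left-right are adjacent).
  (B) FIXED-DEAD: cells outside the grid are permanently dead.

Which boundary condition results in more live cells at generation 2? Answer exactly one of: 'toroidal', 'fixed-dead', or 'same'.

Answer: toroidal

Derivation:
Under TOROIDAL boundary, generation 2:
*****
**...
....*
*..**
.....
*.*..
..*.*
Population = 15

Under FIXED-DEAD boundary, generation 2:
.....
.....
**...
*..*.
.....
..*..
..**.
Population = 7

Comparison: toroidal=15, fixed-dead=7 -> toroidal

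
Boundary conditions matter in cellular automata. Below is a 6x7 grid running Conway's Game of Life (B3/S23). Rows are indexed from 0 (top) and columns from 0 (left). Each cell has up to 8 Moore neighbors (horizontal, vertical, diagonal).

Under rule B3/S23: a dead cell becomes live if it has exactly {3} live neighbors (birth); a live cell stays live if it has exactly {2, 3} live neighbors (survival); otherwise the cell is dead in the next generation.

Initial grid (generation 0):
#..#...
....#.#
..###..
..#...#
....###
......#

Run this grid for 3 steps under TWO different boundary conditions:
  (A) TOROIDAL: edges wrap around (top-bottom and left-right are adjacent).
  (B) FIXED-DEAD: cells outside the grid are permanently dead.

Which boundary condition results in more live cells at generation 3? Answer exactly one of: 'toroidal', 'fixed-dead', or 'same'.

Under TOROIDAL boundary, generation 3:
##.....
....#..
....#.#
...####
.#....#
.#.....
Population = 12

Under FIXED-DEAD boundary, generation 3:
.......
...###.
..#....
..##.##
....###
.......
Population = 11

Comparison: toroidal=12, fixed-dead=11 -> toroidal

Answer: toroidal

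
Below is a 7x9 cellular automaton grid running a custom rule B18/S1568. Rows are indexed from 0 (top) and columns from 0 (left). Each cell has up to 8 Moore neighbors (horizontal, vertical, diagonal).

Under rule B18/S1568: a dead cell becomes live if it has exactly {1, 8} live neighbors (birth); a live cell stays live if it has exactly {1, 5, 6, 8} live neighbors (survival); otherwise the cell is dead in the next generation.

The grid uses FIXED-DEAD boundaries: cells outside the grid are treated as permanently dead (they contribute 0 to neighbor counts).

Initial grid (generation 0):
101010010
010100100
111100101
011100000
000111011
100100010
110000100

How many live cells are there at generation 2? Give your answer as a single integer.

Answer: 22

Derivation:
Simulating step by step:
Generation 0 (given above): 27 live cells
Generation 1: 15 live cells
100010011
010000000
010000100
001100000
000001000
000000000
000111101
Generation 2: 22 live cells
101101111
000110000
000011010
100100010
010000100
001000001
001100100
Population at generation 2: 22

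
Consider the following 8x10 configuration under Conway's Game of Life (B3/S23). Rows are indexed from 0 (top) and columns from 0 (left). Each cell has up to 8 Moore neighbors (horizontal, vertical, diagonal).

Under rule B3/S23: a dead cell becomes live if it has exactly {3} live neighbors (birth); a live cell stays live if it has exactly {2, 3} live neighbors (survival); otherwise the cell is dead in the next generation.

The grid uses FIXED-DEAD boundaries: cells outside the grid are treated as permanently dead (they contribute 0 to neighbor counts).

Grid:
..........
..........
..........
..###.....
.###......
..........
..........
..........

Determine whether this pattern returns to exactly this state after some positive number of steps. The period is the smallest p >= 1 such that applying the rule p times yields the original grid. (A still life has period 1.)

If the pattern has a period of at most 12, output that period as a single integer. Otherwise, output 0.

Simulating and comparing each generation to the original:
Gen 0 (original, given above): 6 live cells
Gen 1: 6 live cells, differs from original
Gen 2: 6 live cells, MATCHES original -> period = 2

Answer: 2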